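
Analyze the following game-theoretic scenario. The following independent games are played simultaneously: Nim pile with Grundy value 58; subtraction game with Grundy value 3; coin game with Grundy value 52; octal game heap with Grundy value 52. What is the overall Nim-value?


By the Sprague-Grundy theorem, the Grundy value of a sum of games is the XOR of individual Grundy values.
Nim pile: Grundy value = 58. Running XOR: 0 XOR 58 = 58
subtraction game: Grundy value = 3. Running XOR: 58 XOR 3 = 57
coin game: Grundy value = 52. Running XOR: 57 XOR 52 = 13
octal game heap: Grundy value = 52. Running XOR: 13 XOR 52 = 57
The combined Grundy value is 57.

57


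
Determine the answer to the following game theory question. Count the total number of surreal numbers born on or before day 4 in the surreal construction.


Day 0: {|} = 0 is born. Count = 1.
Day n: the number of surreal numbers born by day n is 2^(n+1) - 1.
By day 0: 2^1 - 1 = 1
By day 1: 2^2 - 1 = 3
By day 2: 2^3 - 1 = 7
By day 3: 2^4 - 1 = 15
By day 4: 2^5 - 1 = 31
By day 4: 31 surreal numbers.

31


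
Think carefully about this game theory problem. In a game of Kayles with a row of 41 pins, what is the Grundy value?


Kayles: a move removes 1 or 2 adjacent pins from a contiguous row.
Removing pins from a row of k leaves two independent rows (a, b) with a + b = k - 1 (one pin) or a + b = k - 2 (two pins); an end removal gives a = 0.
By Sprague-Grundy, G(k) = mex{ G(a) XOR G(b) } over all these splits. G(0) = 0.
G(1): splits (0,0):0^0=0 -> mex({0}) = 1
G(2): splits (0,1):0^1=1 (0,0):0^0=0 -> mex({0, 1}) = 2
G(3): splits (0,2):0^2=2 (1,1):1^1=0 (0,1):0^1=1 -> mex({0, 1, 2}) = 3
G(4): splits (0,3):0^3=3 (1,2):1^2=3 (0,2):0^2=2 (1,1):1^1=0 -> mex({0, 2, 3}) = 1
G(5): splits (0,4):0^1=1 (1,3):1^3=2 (2,2):2^2=0 (0,3):0^3=3 (1,2):1^2=3 -> mex({0, 1, 2, 3}) = 4
G(6) = mex({0, 1, 2, 4}) = 3
G(7) = mex({0, 1, 3, 4, 5}) = 2
G(8) = mex({0, 2, 3, 5, 6}) = 1
G(9) = mex({0, 1, 2, 3, 6, 7}) = 4
G(10) = mex({0, 1, 3, 4, 5, 7}) = 2
G(11) = mex({0, 1, 2, 3, 4, 5}) = 6
G(12) = mex({0, 1, 2, 3, 5, 6, 7}) = 4
G(13) = mex({0, 2, 3, 4, 6, 7}) = 1
G(14) = mex({0, 1, 4, 5, 6, 7}) = 2
G(15) = mex({0, 1, 2, 3, 4, 5, 6}) = 7
G(16) = mex({0, 2, 3, 5, 6, 7}) = 1
G(17) = mex({0, 1, 2, 3, 5, 6, 7}) = 4
G(18) = mex({0, 1, 2, 4, 5, 6}) = 3
G(19) = mex({0, 1, 3, 4, 5, 7}) = 2
G(20) = mex({0, 2, 3, 4, 5, 6, 7}) = 1
G(21) = mex({0, 1, 2, 3, 5, 6, 7}) = 4
G(22) = mex({0, 1, 2, 3, 4, 5, 7}) = 6
G(23) = mex({0, 1, 2, 3, 4, 5, 6}) = 7
G(24) = mex({0, 1, 2, 3, 5, 6, 7}) = 4
G(25) = mex({0, 2, 3, 4, 6, 7}) = 1
G(26) = mex({0, 1, 3, 4, 5, 6, 7}) = 2
G(27) = mex({0, 1, 2, 3, 4, 5, 6, 7}) = 8
G(28) = mex({0, 1, 2, 3, 4, 6, 7, 8}) = 5
G(29) = mex({0, 1, 2, 3, 5, 6, 7, 8, 9}) = 4
G(30) = mex({0, 1, 2, 3, 4, 5, 6, 9, 10}) = 7
G(31) = mex({0, 1, 3, 4, 5, 7, 10, 11}) = 2
G(32) = mex({0, 2, 3, 4, 5, 6, 7, 9, 11}) = 1
G(33) = mex({0, 1, 2, 3, 4, 5, 6, 7, 9, 12}) = 8
G(34) = mex({0, 1, 2, 3, 4, 5, 7, 8, 11, 12}) = 6
G(35) = mex({0, 1, 2, 3, 4, 5, 6, 8, 9, 10, 11}) = 7
G(36) = mex({0, 1, 2, 3, 5, 6, 7, 9, 10}) = 4
G(37) = mex({0, 2, 3, 4, 6, 7, 9, 10, 11, 12}) = 1
G(38) = mex({0, 1, 3, 4, 5, 6, 7, 9, 10, 11, 12}) = 2
G(39) = mex({0, 1, 2, 4, 5, 6, 7, 9, 10, 12, 14}) = 3
G(40) = mex({0, 2, 3, 4, 6, 7, 11, 12, 14}) = 1
G(41) = mex({0, 1, 2, 3, 5, 6, 7, 9, 10, 11, 12}) = 4
Therefore G(41) = 4.

4


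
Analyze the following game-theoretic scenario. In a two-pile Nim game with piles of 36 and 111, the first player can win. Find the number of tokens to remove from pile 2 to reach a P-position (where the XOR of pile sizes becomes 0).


Piles: 36 and 111
Current XOR: 36 XOR 111 = 75 (non-zero, so this is an N-position).
To make the XOR zero, we need to find a move that balances the piles.
For pile 2 (size 111): target = 111 XOR 75 = 36
We reduce pile 2 from 111 to 36.
Tokens removed: 111 - 36 = 75
Verification: 36 XOR 36 = 0

75


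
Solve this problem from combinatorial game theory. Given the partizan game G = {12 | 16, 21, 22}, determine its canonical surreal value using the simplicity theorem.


Left options: {12}, max = 12
Right options: {16, 21, 22}, min = 16
All options are numbers and max(Left) < min(Right), so by the simplicity theorem the value is the simplest (earliest-born) number strictly between 12 and 16.
Integers 13 through 15 all lie strictly between 12 and 16.
Among integers, the simplest (lowest birthday = smallest |n|; 0 is born on day 0, +-n on day n) is 13.
No non-integer in the interval can be simpler: if x is a non-integer in the interval, then floor(x) or ceil(x) also lies in the interval (the interval contains an integer), and both are proper prefixes of x's sign expansion, i.e. born earlier. So the game value is 13.
Game value = 13

13


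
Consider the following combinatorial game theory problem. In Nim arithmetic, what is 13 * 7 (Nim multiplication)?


Nim multiplication is bilinear over XOR: (u XOR v) * w = (u*w) XOR (v*w).
So we split each operand into its bit components and XOR the pairwise Nim products.
13 = 1 + 4 + 8 (as XOR of powers of 2).
7 = 1 + 2 + 4 (as XOR of powers of 2).
Using the standard Nim-product table on single bits:
  2*2 = 3,   2*4 = 8,   2*8 = 12,
  4*4 = 6,   4*8 = 11,  8*8 = 13,
and  1*x = x (identity), k*l = l*k (commutative).
Pairwise Nim products:
  1 * 1 = 1
  1 * 2 = 2
  1 * 4 = 4
  4 * 1 = 4
  4 * 2 = 8
  4 * 4 = 6
  8 * 1 = 8
  8 * 2 = 12
  8 * 4 = 11
XOR them: 1 XOR 2 XOR 4 XOR 4 XOR 8 XOR 6 XOR 8 XOR 12 XOR 11 = 2.
Result: 13 * 7 = 2 (in Nim).

2


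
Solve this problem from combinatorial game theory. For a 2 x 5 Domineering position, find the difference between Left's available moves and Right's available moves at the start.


Board is 2 x 5 (rows x cols).
Left (vertical) placements: (rows-1) * cols = 1 * 5 = 5
Right (horizontal) placements: rows * (cols-1) = 2 * 4 = 8
Advantage = Left - Right = 5 - 8 = -3

-3


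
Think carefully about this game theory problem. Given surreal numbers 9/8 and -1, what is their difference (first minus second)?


x = 9/8, y = -1
Converting to common denominator: 8
x = 9/8, y = -8/8
x - y = 9/8 - -1 = 17/8

17/8


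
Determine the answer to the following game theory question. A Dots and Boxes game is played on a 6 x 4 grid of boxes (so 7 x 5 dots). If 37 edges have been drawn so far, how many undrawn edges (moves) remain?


Grid: 6 x 4 boxes, i.e. 7 rows and 5 columns of dots.
Horizontal edges: (rows + 1) * cols = 7 * 4 = 28
Vertical edges: rows * (cols + 1) = 6 * 5 = 30
Total edges: 28 + 30 = 58
Edges drawn: 37
Remaining: 58 - 37 = 21

21


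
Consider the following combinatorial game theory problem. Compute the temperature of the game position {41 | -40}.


The game is {41 | -40}, a switch {a | b} with numbers a > b.
Cooling {a | b} by t gives {a - t | b + t}, which stops being hot when a - t = b + t, i.e. at t = (a - b)/2. So the temperature of a switch is (a - b)/2.
Temperature = (Left option - Right option) / 2
= (41 - (-40)) / 2
= 81 / 2
= 81/2

81/2


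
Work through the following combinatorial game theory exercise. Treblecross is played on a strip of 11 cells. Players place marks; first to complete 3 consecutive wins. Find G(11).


Treblecross: place X on empty cells; 3-in-a-row wins.
Playing within two cells of an existing X lets the opponent win at once, so sensible play treats the cells i-2..i+2 around each X as dead. The player left with no safe cell loses, so this is a normal-play take-away game on strips of safe cells.
Placing X at cell i (0-indexed) of a strip of k safe cells leaves independent strips of sizes max(0, i-2) and max(0, k-i-3). Hence G(k) = mex{ G(max(0,i-2)) XOR G(max(0,k-i-3)) : 0 <= i < k }, with G(0) = 0.
G(1): splits (0,0):0^0=0 -> mex({0}) = 1
G(2): splits (0,0):0^0=0 -> mex({0}) = 1
G(3): splits (0,0):0^0=0 -> mex({0}) = 1
G(4): splits (0,1):0^1=1 (0,0):0^0=0 -> mex({0, 1}) = 2
G(5): splits (0,2):0^1=1 (0,1):0^1=1 (0,0):0^0=0 -> mex({0, 1}) = 2
G(6) = mex({1}) = 0
G(7) = mex({0, 1, 2}) = 3
G(8) = mex({0, 1, 2}) = 3
G(9) = mex({0, 2}) = 1
G(10) = mex({0, 2, 3}) = 1
G(11) = mex({0, 3}) = 1
Therefore G(11) = 1.

1


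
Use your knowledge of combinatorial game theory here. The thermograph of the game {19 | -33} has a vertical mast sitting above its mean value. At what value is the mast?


Game = {19 | -33}, a switch {a | b} with numbers a > b.
Its thermograph has left wall a - t and right wall b + t, which meet at t = (a - b)/2, where both equal (a + b)/2. So the mast (mean value) is at (a + b)/2.
Mean = (19 + (-33))/2 = -14/2 = -7

-7


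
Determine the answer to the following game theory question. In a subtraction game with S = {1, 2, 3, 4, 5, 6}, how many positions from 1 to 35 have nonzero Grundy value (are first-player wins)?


Subtraction set S = {1, 2, 3, 4, 5, 6}, so G(n) = n mod 7.
G(n) = 0 when n is a multiple of 7.
Multiples of 7 in [1, 35]: 5
N-positions (nonzero Grundy) = 35 - 5 = 30

30


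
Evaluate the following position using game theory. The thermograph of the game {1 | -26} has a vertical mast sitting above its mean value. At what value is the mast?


Game = {1 | -26}, a switch {a | b} with numbers a > b.
Its thermograph has left wall a - t and right wall b + t, which meet at t = (a - b)/2, where both equal (a + b)/2. So the mast (mean value) is at (a + b)/2.
Mean = (1 + (-26))/2 = -25/2 = -25/2

-25/2


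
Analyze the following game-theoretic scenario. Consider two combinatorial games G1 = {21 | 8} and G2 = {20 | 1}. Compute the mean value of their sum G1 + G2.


G1 = {21 | 8}, G2 = {20 | 1}
Each is a switch {a | b} with numbers a > b; its mean value is (a + b)/2, and mean value is additive over game sums: m(G1 + G2) = m(G1) + m(G2).
Mean of G1 = (21 + (8))/2 = 29/2 = 29/2
Mean of G2 = (20 + (1))/2 = 21/2 = 21/2
Mean of G1 + G2 = 29/2 + 21/2 = 25

25


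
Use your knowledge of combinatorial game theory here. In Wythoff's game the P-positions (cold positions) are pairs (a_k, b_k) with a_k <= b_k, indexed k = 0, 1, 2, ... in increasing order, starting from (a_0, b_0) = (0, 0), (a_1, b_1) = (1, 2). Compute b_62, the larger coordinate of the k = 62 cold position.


By Wythoff's theorem, a_k = floor(k * phi) and b_k = floor(k * phi^2) = a_k + k, where phi = (1 + sqrt(5))/2 is the golden ratio.
phi = (1 + sqrt(5))/2 = 1.618034
phi^2 = phi + 1 = 2.618034
k = 62
k * phi^2 = 62 * 2.618034 = 162.318107
b_62 = floor(k * phi^2) = 162 (check: a_62 + k = 100 + 62 = 162)

162


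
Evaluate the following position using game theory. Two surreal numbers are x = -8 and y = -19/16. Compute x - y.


x = -8, y = -19/16
Converting to common denominator: 16
x = -128/16, y = -19/16
x - y = -8 - -19/16 = -109/16

-109/16


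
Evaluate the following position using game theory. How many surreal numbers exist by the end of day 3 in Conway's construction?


Day 0: {|} = 0 is born. Count = 1.
Day n: the number of surreal numbers born by day n is 2^(n+1) - 1.
By day 0: 2^1 - 1 = 1
By day 1: 2^2 - 1 = 3
By day 2: 2^3 - 1 = 7
By day 3: 2^4 - 1 = 15
By day 3: 15 surreal numbers.

15


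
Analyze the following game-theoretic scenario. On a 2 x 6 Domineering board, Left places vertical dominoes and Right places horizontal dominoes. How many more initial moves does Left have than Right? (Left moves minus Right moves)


Board is 2 x 6 (rows x cols).
Left (vertical) placements: (rows-1) * cols = 1 * 6 = 6
Right (horizontal) placements: rows * (cols-1) = 2 * 5 = 10
Advantage = Left - Right = 6 - 10 = -4

-4


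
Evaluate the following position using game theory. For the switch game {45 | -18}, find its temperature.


The game is {45 | -18}, a switch {a | b} with numbers a > b.
Cooling {a | b} by t gives {a - t | b + t}, which stops being hot when a - t = b + t, i.e. at t = (a - b)/2. So the temperature of a switch is (a - b)/2.
Temperature = (Left option - Right option) / 2
= (45 - (-18)) / 2
= 63 / 2
= 63/2

63/2


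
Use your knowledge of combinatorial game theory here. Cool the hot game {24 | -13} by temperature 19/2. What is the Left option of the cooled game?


Original game: {24 | -13} (a switch {a | b} with a > b).
Cooling by t (for t below the temperature (a - b)/2 = 37/2) taxes each move by t: {a | b} cooled by t is {a - t | b + t}.
Cooling amount: t = 19/2
Cooled Left option: 24 - 19/2 = 29/2
Cooled Right option: -13 + 19/2 = -7/2
Cooled game: {29/2 | -7/2}
Left option = 29/2

29/2


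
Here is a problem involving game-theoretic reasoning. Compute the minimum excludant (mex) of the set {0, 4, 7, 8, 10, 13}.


Set = {0, 4, 7, 8, 10, 13}
0 is in the set.
1 is NOT in the set. This is the mex.
mex = 1

1


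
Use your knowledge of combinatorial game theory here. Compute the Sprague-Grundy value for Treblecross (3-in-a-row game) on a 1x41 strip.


Treblecross: place X on empty cells; 3-in-a-row wins.
Playing within two cells of an existing X lets the opponent win at once, so sensible play treats the cells i-2..i+2 around each X as dead. The player left with no safe cell loses, so this is a normal-play take-away game on strips of safe cells.
Placing X at cell i (0-indexed) of a strip of k safe cells leaves independent strips of sizes max(0, i-2) and max(0, k-i-3). Hence G(k) = mex{ G(max(0,i-2)) XOR G(max(0,k-i-3)) : 0 <= i < k }, with G(0) = 0.
G(1): splits (0,0):0^0=0 -> mex({0}) = 1
G(2): splits (0,0):0^0=0 -> mex({0}) = 1
G(3): splits (0,0):0^0=0 -> mex({0}) = 1
G(4): splits (0,1):0^1=1 (0,0):0^0=0 -> mex({0, 1}) = 2
G(5): splits (0,2):0^1=1 (0,1):0^1=1 (0,0):0^0=0 -> mex({0, 1}) = 2
G(6) = mex({1}) = 0
G(7) = mex({0, 1, 2}) = 3
G(8) = mex({0, 1, 2}) = 3
G(9) = mex({0, 2}) = 1
G(10) = mex({0, 2, 3}) = 1
G(11) = mex({0, 3}) = 1
G(12) = mex({1, 3}) = 0
G(13) = mex({0, 1, 2, 3}) = 4
G(14) = mex({0, 1, 2}) = 3
G(15) = mex({0, 1, 2}) = 3
G(16) = mex({0, 1, 2, 4}) = 3
G(17) = mex({0, 1, 3, 4}) = 2
G(18) = mex({0, 1, 3, 4}) = 2
G(19) = mex({0, 1, 3, 5}) = 2
G(20) = mex({0, 1, 2, 3, 5}) = 4
G(21) = mex({0, 1, 2, 3, 5}) = 4
G(22) = mex({1, 2, 6}) = 0
G(23) = mex({0, 1, 2, 3, 4, 6}) = 5
G(24) = mex({0, 1, 2, 3, 4}) = 5
G(25) = mex({0, 1, 3, 4, 7}) = 2
G(26) = mex({0, 1, 3, 4, 5, 7}) = 2
G(27) = mex({0, 1, 3, 5}) = 2
G(28) = mex({0, 1, 2, 5}) = 3
G(29) = mex({0, 1, 2, 4, 5, 6}) = 3
G(30) = mex({1, 2, 4, 6}) = 0
G(31) = mex({0, 1, 2, 3, 4, 6}) = 5
G(32) = mex({1, 2, 3, 4, 7}) = 0
G(33) = mex({0, 3, 7}) = 1
G(34) = mex({0, 2, 3, 5, 7}) = 1
G(35) = mex({0, 2, 3, 5, 6}) = 1
G(36) = mex({0, 1, 2, 5, 6}) = 3
G(37) = mex({0, 1, 2, 4, 5, 6}) = 3
G(38) = mex({0, 1, 2, 4}) = 3
G(39) = mex({0, 1, 2, 3, 4, 7}) = 5
G(40) = mex({0, 1, 2, 3, 4, 5, 7}) = 6
G(41) = mex({0, 1, 2, 3, 5, 7}) = 4
Therefore G(41) = 4.

4


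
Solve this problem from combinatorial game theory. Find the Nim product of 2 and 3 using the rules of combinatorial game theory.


Nim multiplication is bilinear over XOR: (u XOR v) * w = (u*w) XOR (v*w).
So we split each operand into its bit components and XOR the pairwise Nim products.
2 = 2 (as XOR of powers of 2).
3 = 1 + 2 (as XOR of powers of 2).
Using the standard Nim-product table on single bits:
  2*2 = 3,   2*4 = 8,   2*8 = 12,
  4*4 = 6,   4*8 = 11,  8*8 = 13,
and  1*x = x (identity), k*l = l*k (commutative).
Pairwise Nim products:
  2 * 1 = 2
  2 * 2 = 3
XOR them: 2 XOR 3 = 1.
Result: 2 * 3 = 1 (in Nim).

1


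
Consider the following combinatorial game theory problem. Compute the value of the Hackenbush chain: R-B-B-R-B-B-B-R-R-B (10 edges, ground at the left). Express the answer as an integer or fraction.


Edges (from ground): R-B-B-R-B-B-B-R-R-B
By Berlekamp's sign-expansion rule, a Blue-Red Hackenbush stalk has the value of the surreal number whose sign sequence is the edge sequence with B -> + and R -> -.
Sign sequence: -++-+++--+
Trace the sign expansion in the surreal number tree, starting from 0:
Edge 1: R (sign -) -> bounds (-inf, 0), value = -1
Edge 2: B (sign +) -> bounds (-1, 0), value = -1/2
Edge 3: B (sign +) -> bounds (-1/2, 0), value = -1/4
Edge 4: R (sign -) -> bounds (-1/2, -1/4), value = -3/8
Edge 5: B (sign +) -> bounds (-3/8, -1/4), value = -5/16
Edge 6: B (sign +) -> bounds (-5/16, -1/4), value = -9/32
Edge 7: B (sign +) -> bounds (-9/32, -1/4), value = -17/64
Edge 8: R (sign -) -> bounds (-9/32, -17/64), value = -35/128
Edge 9: R (sign -) -> bounds (-9/32, -35/128), value = -71/256
Edge 10: B (sign +) -> bounds (-71/256, -35/128), value = -141/512
Game value = -141/512

-141/512


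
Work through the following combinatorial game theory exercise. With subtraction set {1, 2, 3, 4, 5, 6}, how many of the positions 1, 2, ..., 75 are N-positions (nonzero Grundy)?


Subtraction set S = {1, 2, 3, 4, 5, 6}, so G(n) = n mod 7.
G(n) = 0 when n is a multiple of 7.
Multiples of 7 in [1, 75]: 10
N-positions (nonzero Grundy) = 75 - 10 = 65

65


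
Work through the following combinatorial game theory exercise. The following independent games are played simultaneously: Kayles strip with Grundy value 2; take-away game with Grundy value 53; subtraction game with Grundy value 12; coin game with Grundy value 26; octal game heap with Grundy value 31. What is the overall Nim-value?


By the Sprague-Grundy theorem, the Grundy value of a sum of games is the XOR of individual Grundy values.
Kayles strip: Grundy value = 2. Running XOR: 0 XOR 2 = 2
take-away game: Grundy value = 53. Running XOR: 2 XOR 53 = 55
subtraction game: Grundy value = 12. Running XOR: 55 XOR 12 = 59
coin game: Grundy value = 26. Running XOR: 59 XOR 26 = 33
octal game heap: Grundy value = 31. Running XOR: 33 XOR 31 = 62
The combined Grundy value is 62.

62


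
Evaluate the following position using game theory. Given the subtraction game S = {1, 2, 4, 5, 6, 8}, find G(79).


The subtraction set is S = {1, 2, 4, 5, 6, 8}.
G(k) = mex{ G(k - s) : s in S, s <= k }. We compute iteratively: G(0) = 0.
G(1) = mex({0}) = 1
G(2) = mex({0, 1}) = 2
G(3) = mex({1, 2}) = 0
G(4) = mex({0, 2}) = 1
G(5) = mex({0, 1}) = 2
G(6) = mex({0, 1, 2}) = 3
G(7) = mex({0, 1, 2, 3}) = 4
G(8) = mex({0, 1, 2, 3, 4}) = 5
G(9) = mex({0, 1, 2, 4, 5}) = 3
G(10) = mex({1, 2, 3, 5}) = 0
G(11) = mex({0, 2, 3, 4}) = 1
G(12) = mex({0, 1, 3, 4, 5}) = 2
G(13) = mex({1, 2, 3, 4, 5}) = 0
G(14) = mex({0, 2, 3, 5}) = 1
G(15) = mex({0, 1, 3, 4}) = 2
G(16) = mex({0, 1, 2, 5}) = 3
G(17) = mex({0, 1, 2, 3}) = 4
Observe that G(10)..G(17) = 0, 1, 2, 0, 1, 2, 3, 4 repeats G(0)..G(7) = 0, 1, 2, 0, 1, 2, 3, 4.
For k >= max(S) = 8, G(k) is determined by the previous 8 values G(k-8)..G(k-1); a window of 8 consecutive values has recurred shifted by 10, so by induction G(k + 10) = G(k) for all k >= 0: the sequence is periodic from the start with period 10.
One period: G(0..9) = 0, 1, 2, 0, 1, 2, 3, 4, 5, 3.
79 mod 10 = 9, so G(79) = G(9) = 3.

3


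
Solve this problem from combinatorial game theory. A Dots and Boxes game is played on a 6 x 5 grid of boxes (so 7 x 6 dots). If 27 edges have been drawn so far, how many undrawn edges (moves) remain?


Grid: 6 x 5 boxes, i.e. 7 rows and 6 columns of dots.
Horizontal edges: (rows + 1) * cols = 7 * 5 = 35
Vertical edges: rows * (cols + 1) = 6 * 6 = 36
Total edges: 35 + 36 = 71
Edges drawn: 27
Remaining: 71 - 27 = 44

44


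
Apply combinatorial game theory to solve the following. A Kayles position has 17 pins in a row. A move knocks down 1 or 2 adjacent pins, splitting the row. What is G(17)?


Kayles: a move removes 1 or 2 adjacent pins from a contiguous row.
Removing pins from a row of k leaves two independent rows (a, b) with a + b = k - 1 (one pin) or a + b = k - 2 (two pins); an end removal gives a = 0.
By Sprague-Grundy, G(k) = mex{ G(a) XOR G(b) } over all these splits. G(0) = 0.
G(1): splits (0,0):0^0=0 -> mex({0}) = 1
G(2): splits (0,1):0^1=1 (0,0):0^0=0 -> mex({0, 1}) = 2
G(3): splits (0,2):0^2=2 (1,1):1^1=0 (0,1):0^1=1 -> mex({0, 1, 2}) = 3
G(4): splits (0,3):0^3=3 (1,2):1^2=3 (0,2):0^2=2 (1,1):1^1=0 -> mex({0, 2, 3}) = 1
G(5): splits (0,4):0^1=1 (1,3):1^3=2 (2,2):2^2=0 (0,3):0^3=3 (1,2):1^2=3 -> mex({0, 1, 2, 3}) = 4
G(6) = mex({0, 1, 2, 4}) = 3
G(7) = mex({0, 1, 3, 4, 5}) = 2
G(8) = mex({0, 2, 3, 5, 6}) = 1
G(9) = mex({0, 1, 2, 3, 6, 7}) = 4
G(10) = mex({0, 1, 3, 4, 5, 7}) = 2
G(11) = mex({0, 1, 2, 3, 4, 5}) = 6
G(12) = mex({0, 1, 2, 3, 5, 6, 7}) = 4
G(13) = mex({0, 2, 3, 4, 6, 7}) = 1
G(14) = mex({0, 1, 4, 5, 6, 7}) = 2
G(15) = mex({0, 1, 2, 3, 4, 5, 6}) = 7
G(16) = mex({0, 2, 3, 5, 6, 7}) = 1
G(17) = mex({0, 1, 2, 3, 5, 6, 7}) = 4
Therefore G(17) = 4.

4


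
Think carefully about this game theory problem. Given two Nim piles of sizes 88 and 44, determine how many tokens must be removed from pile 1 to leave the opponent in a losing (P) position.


Piles: 88 and 44
Current XOR: 88 XOR 44 = 116 (non-zero, so this is an N-position).
To make the XOR zero, we need to find a move that balances the piles.
For pile 1 (size 88): target = 88 XOR 116 = 44
We reduce pile 1 from 88 to 44.
Tokens removed: 88 - 44 = 44
Verification: 44 XOR 44 = 0

44


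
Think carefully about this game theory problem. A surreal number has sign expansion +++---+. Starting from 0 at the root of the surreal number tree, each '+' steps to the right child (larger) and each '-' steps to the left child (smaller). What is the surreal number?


Sign expansion: +++---+
Rule: track bounds (lo, hi), initially (-inf, +inf). On '+', the current value becomes lo and we move to the simplest number in (value, hi): value + 1 if hi = +inf, otherwise the midpoint (value + hi)/2. On '-', the current value becomes hi and we move to value - 1 if lo = -inf, otherwise the midpoint (lo + value)/2.
Start at 0.
Step 1: sign = +, move right. Bounds: (0, +inf). Value = 1
Step 2: sign = +, move right. Bounds: (1, +inf). Value = 2
Step 3: sign = +, move right. Bounds: (2, +inf). Value = 3
Step 4: sign = -, move left. Bounds: (2, 3). Value = 5/2
Step 5: sign = -, move left. Bounds: (2, 5/2). Value = 9/4
Step 6: sign = -, move left. Bounds: (2, 9/4). Value = 17/8
Step 7: sign = +, move right. Bounds: (17/8, 9/4). Value = 35/16
The surreal number with sign expansion +++---+ is 35/16.

35/16


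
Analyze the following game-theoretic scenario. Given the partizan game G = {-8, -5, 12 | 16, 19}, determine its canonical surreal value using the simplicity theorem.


Left options: {-8, -5, 12}, max = 12
Right options: {16, 19}, min = 16
All options are numbers and max(Left) < min(Right), so by the simplicity theorem the value is the simplest (earliest-born) number strictly between 12 and 16.
Integers 13 through 15 all lie strictly between 12 and 16.
Among integers, the simplest (lowest birthday = smallest |n|; 0 is born on day 0, +-n on day n) is 13.
No non-integer in the interval can be simpler: if x is a non-integer in the interval, then floor(x) or ceil(x) also lies in the interval (the interval contains an integer), and both are proper prefixes of x's sign expansion, i.e. born earlier. So the game value is 13.
Game value = 13

13


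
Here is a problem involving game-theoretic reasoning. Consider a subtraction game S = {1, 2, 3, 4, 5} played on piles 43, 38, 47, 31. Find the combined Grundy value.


Subtraction set: {1, 2, 3, 4, 5}
For this subtraction set, G(n) = n mod 6 (period = max + 1 = 6).
Pile 1 (size 43): G(43) = 43 mod 6 = 1
Pile 2 (size 38): G(38) = 38 mod 6 = 2
Pile 3 (size 47): G(47) = 47 mod 6 = 5
Pile 4 (size 31): G(31) = 31 mod 6 = 1
Total Grundy value = XOR of all: 1 XOR 2 XOR 5 XOR 1 = 7

7


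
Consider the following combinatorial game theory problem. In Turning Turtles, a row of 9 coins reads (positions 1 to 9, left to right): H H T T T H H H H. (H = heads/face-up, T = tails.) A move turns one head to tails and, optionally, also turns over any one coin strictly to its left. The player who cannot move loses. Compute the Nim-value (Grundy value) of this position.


Coins: H H T T T H H H H
Key fact: a single head at position k behaves exactly like a Nim heap of size k (turning it to T and optionally flipping a coin at j < k corresponds to moving the heap from k to j, or to 0), and heads combine as a disjunctive sum (two heads at the same place would cancel, matching j XOR j = 0). So the Nim-value is the XOR of the 1-indexed positions of the heads.
Face-up positions (1-indexed): [1, 2, 6, 7, 8, 9]
XOR 0 with 1: 0 XOR 1 = 1
XOR 1 with 2: 1 XOR 2 = 3
XOR 3 with 6: 3 XOR 6 = 5
XOR 5 with 7: 5 XOR 7 = 2
XOR 2 with 8: 2 XOR 8 = 10
XOR 10 with 9: 10 XOR 9 = 3
Nim-value = 3

3


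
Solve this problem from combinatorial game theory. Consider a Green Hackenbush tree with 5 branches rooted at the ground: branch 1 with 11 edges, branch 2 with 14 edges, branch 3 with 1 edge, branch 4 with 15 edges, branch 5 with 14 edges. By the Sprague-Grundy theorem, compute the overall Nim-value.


The tree has 5 branches from the ground vertex.
In Green Hackenbush, the Nim-value of a simple path of length k is k.
Branch 1: length 11, Nim-value = 11
Branch 2: length 14, Nim-value = 14
Branch 3: length 1, Nim-value = 1
Branch 4: length 15, Nim-value = 15
Branch 5: length 14, Nim-value = 14
Total Nim-value = XOR of all branch values:
0 XOR 11 = 11
11 XOR 14 = 5
5 XOR 1 = 4
4 XOR 15 = 11
11 XOR 14 = 5
Nim-value of the tree = 5

5


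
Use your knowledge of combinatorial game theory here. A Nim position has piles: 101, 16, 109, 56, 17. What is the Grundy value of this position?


We need the XOR (exclusive or) of all pile sizes.
After XOR-ing pile 1 (size 101): 0 XOR 101 = 101
After XOR-ing pile 2 (size 16): 101 XOR 16 = 117
After XOR-ing pile 3 (size 109): 117 XOR 109 = 24
After XOR-ing pile 4 (size 56): 24 XOR 56 = 32
After XOR-ing pile 5 (size 17): 32 XOR 17 = 49
The Nim-value of this position is 49.

49


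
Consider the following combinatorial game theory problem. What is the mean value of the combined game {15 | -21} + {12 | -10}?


G1 = {15 | -21}, G2 = {12 | -10}
Each is a switch {a | b} with numbers a > b; its mean value is (a + b)/2, and mean value is additive over game sums: m(G1 + G2) = m(G1) + m(G2).
Mean of G1 = (15 + (-21))/2 = -6/2 = -3
Mean of G2 = (12 + (-10))/2 = 2/2 = 1
Mean of G1 + G2 = -3 + 1 = -2

-2


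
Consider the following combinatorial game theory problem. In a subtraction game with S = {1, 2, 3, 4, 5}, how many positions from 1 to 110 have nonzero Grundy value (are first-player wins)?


Subtraction set S = {1, 2, 3, 4, 5}, so G(n) = n mod 6.
G(n) = 0 when n is a multiple of 6.
Multiples of 6 in [1, 110]: 18
N-positions (nonzero Grundy) = 110 - 18 = 92

92


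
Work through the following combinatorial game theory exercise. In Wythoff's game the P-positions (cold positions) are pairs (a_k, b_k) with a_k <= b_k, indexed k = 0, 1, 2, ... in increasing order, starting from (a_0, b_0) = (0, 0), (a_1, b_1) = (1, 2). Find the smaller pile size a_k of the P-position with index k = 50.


By Wythoff's theorem, a_k = floor(k * phi) and b_k = floor(k * phi^2) = a_k + k, where phi = (1 + sqrt(5))/2 is the golden ratio.
phi = (1 + sqrt(5))/2 = 1.618034
k = 50
k * phi = 50 * 1.618034 = 80.901699
a_50 = floor(k * phi) = 80

80


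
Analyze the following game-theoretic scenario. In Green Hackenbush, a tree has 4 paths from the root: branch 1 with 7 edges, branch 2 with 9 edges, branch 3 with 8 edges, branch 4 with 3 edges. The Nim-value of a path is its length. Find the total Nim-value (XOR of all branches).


The tree has 4 branches from the ground vertex.
In Green Hackenbush, the Nim-value of a simple path of length k is k.
Branch 1: length 7, Nim-value = 7
Branch 2: length 9, Nim-value = 9
Branch 3: length 8, Nim-value = 8
Branch 4: length 3, Nim-value = 3
Total Nim-value = XOR of all branch values:
0 XOR 7 = 7
7 XOR 9 = 14
14 XOR 8 = 6
6 XOR 3 = 5
Nim-value of the tree = 5

5


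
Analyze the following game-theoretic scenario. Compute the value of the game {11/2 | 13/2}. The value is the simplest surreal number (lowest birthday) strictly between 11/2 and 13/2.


Left options: {11/2}, max = 11/2
Right options: {13/2}, min = 13/2
All options are numbers and max(Left) < min(Right), so by the simplicity theorem the value is the simplest (earliest-born) number strictly between 11/2 and 13/2.
The only integer strictly between 11/2 and 13/2 is 6.
No non-integer in the interval can be simpler: if x is a non-integer in the interval, then floor(x) or ceil(x) also lies in the interval (the interval contains an integer), and both are proper prefixes of x's sign expansion, i.e. born earlier. So the game value is 6.
Game value = 6

6


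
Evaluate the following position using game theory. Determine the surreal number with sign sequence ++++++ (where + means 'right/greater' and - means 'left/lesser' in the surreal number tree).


Sign expansion: ++++++
Rule: track bounds (lo, hi), initially (-inf, +inf). On '+', the current value becomes lo and we move to the simplest number in (value, hi): value + 1 if hi = +inf, otherwise the midpoint (value + hi)/2. On '-', the current value becomes hi and we move to value - 1 if lo = -inf, otherwise the midpoint (lo + value)/2.
Start at 0.
Step 1: sign = +, move right. Bounds: (0, +inf). Value = 1
Step 2: sign = +, move right. Bounds: (1, +inf). Value = 2
Step 3: sign = +, move right. Bounds: (2, +inf). Value = 3
Step 4: sign = +, move right. Bounds: (3, +inf). Value = 4
Step 5: sign = +, move right. Bounds: (4, +inf). Value = 5
Step 6: sign = +, move right. Bounds: (5, +inf). Value = 6
The surreal number with sign expansion ++++++ is 6.

6


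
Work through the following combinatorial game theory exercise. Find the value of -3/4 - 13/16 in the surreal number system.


x = -3/4, y = 13/16
Converting to common denominator: 16
x = -12/16, y = 13/16
x - y = -3/4 - 13/16 = -25/16

-25/16


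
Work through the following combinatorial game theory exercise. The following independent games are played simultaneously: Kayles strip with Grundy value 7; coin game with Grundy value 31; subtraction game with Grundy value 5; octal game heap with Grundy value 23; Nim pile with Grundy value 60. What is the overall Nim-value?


By the Sprague-Grundy theorem, the Grundy value of a sum of games is the XOR of individual Grundy values.
Kayles strip: Grundy value = 7. Running XOR: 0 XOR 7 = 7
coin game: Grundy value = 31. Running XOR: 7 XOR 31 = 24
subtraction game: Grundy value = 5. Running XOR: 24 XOR 5 = 29
octal game heap: Grundy value = 23. Running XOR: 29 XOR 23 = 10
Nim pile: Grundy value = 60. Running XOR: 10 XOR 60 = 54
The combined Grundy value is 54.

54


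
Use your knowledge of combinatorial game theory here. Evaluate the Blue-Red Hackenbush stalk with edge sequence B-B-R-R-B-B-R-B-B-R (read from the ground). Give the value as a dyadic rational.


Edges (from ground): B-B-R-R-B-B-R-B-B-R
By Berlekamp's sign-expansion rule, a Blue-Red Hackenbush stalk has the value of the surreal number whose sign sequence is the edge sequence with B -> + and R -> -.
Sign sequence: ++--++-++-
Trace the sign expansion in the surreal number tree, starting from 0:
Edge 1: B (sign +) -> bounds (0, +inf), value = 1
Edge 2: B (sign +) -> bounds (1, +inf), value = 2
Edge 3: R (sign -) -> bounds (1, 2), value = 3/2
Edge 4: R (sign -) -> bounds (1, 3/2), value = 5/4
Edge 5: B (sign +) -> bounds (5/4, 3/2), value = 11/8
Edge 6: B (sign +) -> bounds (11/8, 3/2), value = 23/16
Edge 7: R (sign -) -> bounds (11/8, 23/16), value = 45/32
Edge 8: B (sign +) -> bounds (45/32, 23/16), value = 91/64
Edge 9: B (sign +) -> bounds (91/64, 23/16), value = 183/128
Edge 10: R (sign -) -> bounds (91/64, 183/128), value = 365/256
Game value = 365/256

365/256


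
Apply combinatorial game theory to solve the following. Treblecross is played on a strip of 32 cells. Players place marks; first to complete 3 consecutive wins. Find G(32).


Treblecross: place X on empty cells; 3-in-a-row wins.
Playing within two cells of an existing X lets the opponent win at once, so sensible play treats the cells i-2..i+2 around each X as dead. The player left with no safe cell loses, so this is a normal-play take-away game on strips of safe cells.
Placing X at cell i (0-indexed) of a strip of k safe cells leaves independent strips of sizes max(0, i-2) and max(0, k-i-3). Hence G(k) = mex{ G(max(0,i-2)) XOR G(max(0,k-i-3)) : 0 <= i < k }, with G(0) = 0.
G(1): splits (0,0):0^0=0 -> mex({0}) = 1
G(2): splits (0,0):0^0=0 -> mex({0}) = 1
G(3): splits (0,0):0^0=0 -> mex({0}) = 1
G(4): splits (0,1):0^1=1 (0,0):0^0=0 -> mex({0, 1}) = 2
G(5): splits (0,2):0^1=1 (0,1):0^1=1 (0,0):0^0=0 -> mex({0, 1}) = 2
G(6) = mex({1}) = 0
G(7) = mex({0, 1, 2}) = 3
G(8) = mex({0, 1, 2}) = 3
G(9) = mex({0, 2}) = 1
G(10) = mex({0, 2, 3}) = 1
G(11) = mex({0, 3}) = 1
G(12) = mex({1, 3}) = 0
G(13) = mex({0, 1, 2, 3}) = 4
G(14) = mex({0, 1, 2}) = 3
G(15) = mex({0, 1, 2}) = 3
G(16) = mex({0, 1, 2, 4}) = 3
G(17) = mex({0, 1, 3, 4}) = 2
G(18) = mex({0, 1, 3, 4}) = 2
G(19) = mex({0, 1, 3, 5}) = 2
G(20) = mex({0, 1, 2, 3, 5}) = 4
G(21) = mex({0, 1, 2, 3, 5}) = 4
G(22) = mex({1, 2, 6}) = 0
G(23) = mex({0, 1, 2, 3, 4, 6}) = 5
G(24) = mex({0, 1, 2, 3, 4}) = 5
G(25) = mex({0, 1, 3, 4, 7}) = 2
G(26) = mex({0, 1, 3, 4, 5, 7}) = 2
G(27) = mex({0, 1, 3, 5}) = 2
G(28) = mex({0, 1, 2, 5}) = 3
G(29) = mex({0, 1, 2, 4, 5, 6}) = 3
G(30) = mex({1, 2, 4, 6}) = 0
G(31) = mex({0, 1, 2, 3, 4, 6}) = 5
G(32) = mex({1, 2, 3, 4, 7}) = 0
Therefore G(32) = 0.

0


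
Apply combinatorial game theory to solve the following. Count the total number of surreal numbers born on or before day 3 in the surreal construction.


Day 0: {|} = 0 is born. Count = 1.
Day n: the number of surreal numbers born by day n is 2^(n+1) - 1.
By day 0: 2^1 - 1 = 1
By day 1: 2^2 - 1 = 3
By day 2: 2^3 - 1 = 7
By day 3: 2^4 - 1 = 15
By day 3: 15 surreal numbers.

15


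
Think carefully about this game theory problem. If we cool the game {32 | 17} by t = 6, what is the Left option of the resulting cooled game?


Original game: {32 | 17} (a switch {a | b} with a > b).
Cooling by t (for t below the temperature (a - b)/2 = 15/2) taxes each move by t: {a | b} cooled by t is {a - t | b + t}.
Cooling amount: t = 6
Cooled Left option: 32 - 6 = 26
Cooled Right option: 17 + 6 = 23
Cooled game: {26 | 23}
Left option = 26

26


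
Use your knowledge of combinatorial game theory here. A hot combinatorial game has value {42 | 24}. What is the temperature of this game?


The game is {42 | 24}, a switch {a | b} with numbers a > b.
Cooling {a | b} by t gives {a - t | b + t}, which stops being hot when a - t = b + t, i.e. at t = (a - b)/2. So the temperature of a switch is (a - b)/2.
Temperature = (Left option - Right option) / 2
= (42 - (24)) / 2
= 18 / 2
= 9

9


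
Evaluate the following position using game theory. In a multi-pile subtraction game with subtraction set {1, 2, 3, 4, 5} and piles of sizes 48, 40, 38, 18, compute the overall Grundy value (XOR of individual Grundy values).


Subtraction set: {1, 2, 3, 4, 5}
For this subtraction set, G(n) = n mod 6 (period = max + 1 = 6).
Pile 1 (size 48): G(48) = 48 mod 6 = 0
Pile 2 (size 40): G(40) = 40 mod 6 = 4
Pile 3 (size 38): G(38) = 38 mod 6 = 2
Pile 4 (size 18): G(18) = 18 mod 6 = 0
Total Grundy value = XOR of all: 0 XOR 4 XOR 2 XOR 0 = 6

6


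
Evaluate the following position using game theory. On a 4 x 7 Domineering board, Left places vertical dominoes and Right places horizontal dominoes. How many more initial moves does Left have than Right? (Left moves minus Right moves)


Board is 4 x 7 (rows x cols).
Left (vertical) placements: (rows-1) * cols = 3 * 7 = 21
Right (horizontal) placements: rows * (cols-1) = 4 * 6 = 24
Advantage = Left - Right = 21 - 24 = -3

-3


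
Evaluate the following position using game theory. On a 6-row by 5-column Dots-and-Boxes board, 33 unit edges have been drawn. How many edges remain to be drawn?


Grid: 6 x 5 boxes, i.e. 7 rows and 6 columns of dots.
Horizontal edges: (rows + 1) * cols = 7 * 5 = 35
Vertical edges: rows * (cols + 1) = 6 * 6 = 36
Total edges: 35 + 36 = 71
Edges drawn: 33
Remaining: 71 - 33 = 38

38


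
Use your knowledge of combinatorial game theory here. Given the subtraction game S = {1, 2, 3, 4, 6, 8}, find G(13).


The subtraction set is S = {1, 2, 3, 4, 6, 8}.
G(k) = mex{ G(k - s) : s in S, s <= k }. We compute iteratively: G(0) = 0.
G(1) = mex({0}) = 1
G(2) = mex({0, 1}) = 2
G(3) = mex({0, 1, 2}) = 3
G(4) = mex({0, 1, 2, 3}) = 4
G(5) = mex({1, 2, 3, 4}) = 0
G(6) = mex({0, 2, 3, 4}) = 1
G(7) = mex({0, 1, 3, 4}) = 2
G(8) = mex({0, 1, 2, 4}) = 3
G(9) = mex({0, 1, 2, 3}) = 4
G(10) = mex({1, 2, 3, 4}) = 0
G(11) = mex({0, 2, 3, 4}) = 1
G(12) = mex({0, 1, 3, 4}) = 2
Observe that G(5)..G(12) = 0, 1, 2, 3, 4, 0, 1, 2 repeats G(0)..G(7) = 0, 1, 2, 3, 4, 0, 1, 2.
For k >= max(S) = 8, G(k) is determined by the previous 8 values G(k-8)..G(k-1); a window of 8 consecutive values has recurred shifted by 5, so by induction G(k + 5) = G(k) for all k >= 0: the sequence is periodic from the start with period 5.
One period: G(0..4) = 0, 1, 2, 3, 4.
13 mod 5 = 3, so G(13) = G(3) = 3.

3


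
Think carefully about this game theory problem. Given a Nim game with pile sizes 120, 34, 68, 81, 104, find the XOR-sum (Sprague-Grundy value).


We need the XOR (exclusive or) of all pile sizes.
After XOR-ing pile 1 (size 120): 0 XOR 120 = 120
After XOR-ing pile 2 (size 34): 120 XOR 34 = 90
After XOR-ing pile 3 (size 68): 90 XOR 68 = 30
After XOR-ing pile 4 (size 81): 30 XOR 81 = 79
After XOR-ing pile 5 (size 104): 79 XOR 104 = 39
The Nim-value of this position is 39.

39


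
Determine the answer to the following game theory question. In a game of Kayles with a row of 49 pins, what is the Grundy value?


Kayles: a move removes 1 or 2 adjacent pins from a contiguous row.
Removing pins from a row of k leaves two independent rows (a, b) with a + b = k - 1 (one pin) or a + b = k - 2 (two pins); an end removal gives a = 0.
By Sprague-Grundy, G(k) = mex{ G(a) XOR G(b) } over all these splits. G(0) = 0.
G(1): splits (0,0):0^0=0 -> mex({0}) = 1
G(2): splits (0,1):0^1=1 (0,0):0^0=0 -> mex({0, 1}) = 2
G(3): splits (0,2):0^2=2 (1,1):1^1=0 (0,1):0^1=1 -> mex({0, 1, 2}) = 3
G(4): splits (0,3):0^3=3 (1,2):1^2=3 (0,2):0^2=2 (1,1):1^1=0 -> mex({0, 2, 3}) = 1
G(5): splits (0,4):0^1=1 (1,3):1^3=2 (2,2):2^2=0 (0,3):0^3=3 (1,2):1^2=3 -> mex({0, 1, 2, 3}) = 4
G(6) = mex({0, 1, 2, 4}) = 3
G(7) = mex({0, 1, 3, 4, 5}) = 2
G(8) = mex({0, 2, 3, 5, 6}) = 1
G(9) = mex({0, 1, 2, 3, 6, 7}) = 4
G(10) = mex({0, 1, 3, 4, 5, 7}) = 2
G(11) = mex({0, 1, 2, 3, 4, 5}) = 6
G(12) = mex({0, 1, 2, 3, 5, 6, 7}) = 4
G(13) = mex({0, 2, 3, 4, 6, 7}) = 1
G(14) = mex({0, 1, 4, 5, 6, 7}) = 2
G(15) = mex({0, 1, 2, 3, 4, 5, 6}) = 7
G(16) = mex({0, 2, 3, 5, 6, 7}) = 1
G(17) = mex({0, 1, 2, 3, 5, 6, 7}) = 4
G(18) = mex({0, 1, 2, 4, 5, 6}) = 3
G(19) = mex({0, 1, 3, 4, 5, 7}) = 2
G(20) = mex({0, 2, 3, 4, 5, 6, 7}) = 1
G(21) = mex({0, 1, 2, 3, 5, 6, 7}) = 4
G(22) = mex({0, 1, 2, 3, 4, 5, 7}) = 6
G(23) = mex({0, 1, 2, 3, 4, 5, 6}) = 7
G(24) = mex({0, 1, 2, 3, 5, 6, 7}) = 4
G(25) = mex({0, 2, 3, 4, 6, 7}) = 1
G(26) = mex({0, 1, 3, 4, 5, 6, 7}) = 2
G(27) = mex({0, 1, 2, 3, 4, 5, 6, 7}) = 8
G(28) = mex({0, 1, 2, 3, 4, 6, 7, 8}) = 5
G(29) = mex({0, 1, 2, 3, 5, 6, 7, 8, 9}) = 4
G(30) = mex({0, 1, 2, 3, 4, 5, 6, 9, 10}) = 7
G(31) = mex({0, 1, 3, 4, 5, 7, 10, 11}) = 2
G(32) = mex({0, 2, 3, 4, 5, 6, 7, 9, 11}) = 1
G(33) = mex({0, 1, 2, 3, 4, 5, 6, 7, 9, 12}) = 8
G(34) = mex({0, 1, 2, 3, 4, 5, 7, 8, 11, 12}) = 6
G(35) = mex({0, 1, 2, 3, 4, 5, 6, 8, 9, 10, 11}) = 7
G(36) = mex({0, 1, 2, 3, 5, 6, 7, 9, 10}) = 4
G(37) = mex({0, 2, 3, 4, 6, 7, 9, 10, 11, 12}) = 1
G(38) = mex({0, 1, 3, 4, 5, 6, 7, 9, 10, 11, 12}) = 2
G(39) = mex({0, 1, 2, 4, 5, 6, 7, 9, 10, 12, 14}) = 3
G(40) = mex({0, 2, 3, 4, 6, 7, 11, 12, 14}) = 1
G(41) = mex({0, 1, 2, 3, 5, 6, 7, 9, 10, 11, 12}) = 4
G(42) = mex({0, 1, 2, 3, 4, 5, 6, 9, 10}) = 7
G(43) = mex({0, 1, 3, 4, 5, 7, 9, 10, 12, 15}) = 2
G(44) = mex({0, 2, 3, 4, 5, 6, 7, 9, 10, 12, 15}) = 1
G(45) = mex({0, 1, 2, 3, 4, 5, 6, 7, 9, 10, 12, 14}) = 8
G(46) = mex({0, 1, 3, 4, 5, 7, 8, 11, 12, 14}) = 2
G(47) = mex({0, 1, 2, 3, 4, 5, 6, 8, 9, 10, 11, 12}) = 7
G(48) = mex({0, 1, 2, 3, 5, 6, 7, 9, 10}) = 4
G(49) = mex({0, 2, 3, 4, 6, 7, 9, 10, 11, 12, 15}) = 1
Therefore G(49) = 1.

1


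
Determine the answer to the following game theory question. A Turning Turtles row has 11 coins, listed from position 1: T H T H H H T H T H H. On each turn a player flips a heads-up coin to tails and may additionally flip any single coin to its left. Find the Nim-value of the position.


Coins: T H T H H H T H T H H
Key fact: a single head at position k behaves exactly like a Nim heap of size k (turning it to T and optionally flipping a coin at j < k corresponds to moving the heap from k to j, or to 0), and heads combine as a disjunctive sum (two heads at the same place would cancel, matching j XOR j = 0). So the Nim-value is the XOR of the 1-indexed positions of the heads.
Face-up positions (1-indexed): [2, 4, 5, 6, 8, 10, 11]
XOR 0 with 2: 0 XOR 2 = 2
XOR 2 with 4: 2 XOR 4 = 6
XOR 6 with 5: 6 XOR 5 = 3
XOR 3 with 6: 3 XOR 6 = 5
XOR 5 with 8: 5 XOR 8 = 13
XOR 13 with 10: 13 XOR 10 = 7
XOR 7 with 11: 7 XOR 11 = 12
Nim-value = 12

12
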